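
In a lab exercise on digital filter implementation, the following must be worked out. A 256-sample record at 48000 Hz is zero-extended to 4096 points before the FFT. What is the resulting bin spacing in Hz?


Frequency resolution after zero-padding:
N_padded = 256 * 16 = 4096
df = fs / N_padded
   = 48000 / 4096
   = 11.7188 Hz

11.7188 Hz


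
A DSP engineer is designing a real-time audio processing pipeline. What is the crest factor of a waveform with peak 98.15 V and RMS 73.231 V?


Crest factor is the ratio of peak to RMS:
CF = V_peak / V_rms
   = 98.15 / 73.231
   = 1.3403

1.3403


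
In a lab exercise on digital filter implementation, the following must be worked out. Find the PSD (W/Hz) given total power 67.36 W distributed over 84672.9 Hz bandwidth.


Power spectral density:
PSD = P / BW
    = 67.36 / 84672.9
    = 0.00079553 W/Hz

0.00079553 W/Hz


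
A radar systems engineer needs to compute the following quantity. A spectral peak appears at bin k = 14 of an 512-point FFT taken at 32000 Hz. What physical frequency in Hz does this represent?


Frequency of DFT bin k:
f_k = k * fs / N
    = 14 * 32000 / 512
    = 448000 / 512
    = 875.0 Hz

875.0 Hz


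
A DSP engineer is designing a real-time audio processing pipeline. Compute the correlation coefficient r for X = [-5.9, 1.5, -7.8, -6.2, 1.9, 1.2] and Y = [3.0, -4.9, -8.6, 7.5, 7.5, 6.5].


Pearson correlation coefficient (population):
r = cov(X,Y) / (std(X) * std(Y))
Mean X = -2.55, Mean Y = 1.8333
Cov(X,Y) = 7.605
Std(X) = 4.130678, Std(Y) = 6.344989
r = 0.2902

0.2902


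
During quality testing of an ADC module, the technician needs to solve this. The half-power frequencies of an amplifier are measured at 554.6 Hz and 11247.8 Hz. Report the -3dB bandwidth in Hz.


Bandwidth is the difference of -3dB frequencies:
BW = f_high - f_low
   = 11247.8 - 554.6
   = 10693.2 Hz

10693.2 Hz


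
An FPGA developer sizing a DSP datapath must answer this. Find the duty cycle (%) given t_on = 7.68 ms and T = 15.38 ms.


Duty cycle as a percentage:
DC = (t_on / T) * 100
   = (7.68 / 15.38) * 100
   = 0.49935 * 100
   = 49.93 %

49.93 %


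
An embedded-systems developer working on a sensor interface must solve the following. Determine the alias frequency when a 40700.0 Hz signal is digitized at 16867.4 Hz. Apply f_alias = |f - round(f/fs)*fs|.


Compute the nearest integer multiple of fs to the signal:
n = round(40700.0 / 16867.4) = 2
f_alias = |40700.0 - 2 * 16867.4|
        = |40700.0 - 33734.8|
        = 6965.2 Hz

6965.2


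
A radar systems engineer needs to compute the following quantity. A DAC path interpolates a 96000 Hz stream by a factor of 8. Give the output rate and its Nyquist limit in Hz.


Step 1 — output sample rate after interpolation by L:
fs_out = L * fs_in = 8 * 96000 = 768000 Hz

Step 2 — Nyquist frequency of the output stream:
f_Nyq = fs_out / 2 = 768000 / 2 = 384000.0 Hz

fs_out = 768000 Hz; f_Nyquist = 384000.0 Hz


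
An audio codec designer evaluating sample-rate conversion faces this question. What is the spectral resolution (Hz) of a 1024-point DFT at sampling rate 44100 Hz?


DFT frequency resolution:
df = fs / N
   = 44100 / 1024
   = 43.0664 Hz

43.0664 Hz


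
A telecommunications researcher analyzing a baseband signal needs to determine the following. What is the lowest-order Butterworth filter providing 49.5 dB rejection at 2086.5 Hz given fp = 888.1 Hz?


Butterworth filter order formula:
n = log10(10^(A/10) - 1) / (2 * log10(f_stop/f_pass))
10^(49.5/10) - 1 = 89124.0938
f_stop/f_pass = 2086.5 / 888.1 = 2.3494
n = 6.6719 -> ceil = 7

7


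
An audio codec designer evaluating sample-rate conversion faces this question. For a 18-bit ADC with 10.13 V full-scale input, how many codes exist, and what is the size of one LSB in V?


Step 1 — number of quantization levels:
L = 2^N = 2^18 = 262144

Step 2 — LSB step size:
delta = Vfs / L
      = 10.13 / 262144
      = 3.864e-05 V

Levels = 262144; step size = 3.864e-05 V


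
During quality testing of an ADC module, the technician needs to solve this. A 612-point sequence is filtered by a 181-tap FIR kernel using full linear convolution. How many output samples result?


Linear convolution output length:
L = N + M - 1
  = 612 + 181 - 1
  = 792 samples

792


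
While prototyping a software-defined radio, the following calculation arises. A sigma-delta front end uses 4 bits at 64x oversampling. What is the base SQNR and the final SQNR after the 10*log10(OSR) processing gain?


Step 1 — baseline SQNR at Nyquist:
SQNR_base = 6.02*N + 1.76
          = 6.02*4 + 1.76
          = 25.84 dB

Step 2 — oversampling processing gain:
G = 10*log10(OSR) = 10*log10(64) = 18.06 dB

Step 3 — total:
SQNR_total = 25.84 + 18.06 = 43.9 dB

Base SQNR = 25.84 dB; oversampled SQNR = 43.9 dB


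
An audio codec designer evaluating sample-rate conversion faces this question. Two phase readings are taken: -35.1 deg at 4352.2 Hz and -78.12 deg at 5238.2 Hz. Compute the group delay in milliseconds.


Group delay from phase difference:
tau = -d(phi)/d(omega)
d(phi) = -43.02 deg = -0.750841 rad
d(omega) = 2*pi*(5238.2 - 4352.2) = 5566.9022 rad/s
tau = -(-0.750841) / 5566.9022
    = 0.1349 ms

0.1349 ms


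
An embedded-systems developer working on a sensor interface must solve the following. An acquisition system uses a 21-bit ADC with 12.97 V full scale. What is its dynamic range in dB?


Dynamic range from full-scale to LSB:
V_min = V_max / 2^bits = 12.97 / 2^21
DR = 20 * log10(V_max / V_min)
   = 20 * log10(2^21)
   = 20 * 21 * log10(2)
   = 126.43 dB

126.43 dB


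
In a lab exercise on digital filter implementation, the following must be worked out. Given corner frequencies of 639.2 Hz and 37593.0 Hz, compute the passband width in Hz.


Bandwidth is the difference of -3dB frequencies:
BW = f_high - f_low
   = 37593.0 - 639.2
   = 36953.8 Hz

36953.8 Hz


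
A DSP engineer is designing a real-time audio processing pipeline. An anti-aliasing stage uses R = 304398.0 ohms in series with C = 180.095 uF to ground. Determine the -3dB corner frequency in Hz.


Cutoff frequency of a first-order RC filter:
fc = 1 / (2 * pi * R * C)
C = 180.095 uF = 0.000180095 F
fc = 1 / (2 * pi * 304398.0 * 0.000180095)
   = 1 / 344.44772336318
   = 0.002903 Hz

0.002903 Hz


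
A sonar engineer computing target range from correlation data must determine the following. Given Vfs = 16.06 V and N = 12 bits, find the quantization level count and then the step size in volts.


Step 1 — number of quantization levels:
L = 2^N = 2^12 = 4096

Step 2 — LSB step size:
delta = Vfs / L
      = 16.06 / 4096
      = 0.0039209 V

Levels = 4096; step size = 0.0039209 V


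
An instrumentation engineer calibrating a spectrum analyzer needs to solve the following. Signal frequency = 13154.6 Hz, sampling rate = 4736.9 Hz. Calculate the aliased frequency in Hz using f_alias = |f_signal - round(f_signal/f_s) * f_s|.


Compute the nearest integer multiple of fs to the signal:
n = round(13154.6 / 4736.9) = 3
f_alias = |13154.6 - 3 * 4736.9|
        = |13154.6 - 14210.7|
        = 1056.1 Hz

1056.1


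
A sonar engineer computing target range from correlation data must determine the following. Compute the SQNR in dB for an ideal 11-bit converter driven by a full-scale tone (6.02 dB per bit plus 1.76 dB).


Theoretical SNR for a full-scale sinusoid:
SNR = 6.02 * N + 1.76
    = 6.02 * 11 + 1.76
    = 66.22 + 1.76
    = 67.98 dB

67.98 dB


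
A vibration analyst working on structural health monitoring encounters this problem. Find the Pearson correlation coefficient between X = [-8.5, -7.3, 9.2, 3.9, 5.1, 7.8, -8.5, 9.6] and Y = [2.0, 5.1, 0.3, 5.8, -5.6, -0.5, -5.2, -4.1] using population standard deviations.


Pearson correlation coefficient (population):
r = cov(X,Y) / (std(X) * std(Y))
Mean X = 1.4125, Mean Y = -0.275
Cov(X,Y) = -6.670313
Std(X) = 7.58855, Std(Y) = 4.162256
r = -0.2112

-0.2112


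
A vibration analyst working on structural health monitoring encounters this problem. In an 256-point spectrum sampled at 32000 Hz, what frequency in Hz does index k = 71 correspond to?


Frequency of DFT bin k:
f_k = k * fs / N
    = 71 * 32000 / 256
    = 2272000 / 256
    = 8875.0 Hz

8875.0 Hz


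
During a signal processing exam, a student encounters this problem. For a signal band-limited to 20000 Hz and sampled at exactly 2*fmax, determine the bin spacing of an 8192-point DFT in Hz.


Step 1 — Nyquist sampling rate:
fs = 2 * fmax = 2 * 20000 = 40000 Hz

Step 2 — DFT bin spacing:
df = fs / N = 40000 / 8192 = 4.8828 Hz

4.8828 Hz


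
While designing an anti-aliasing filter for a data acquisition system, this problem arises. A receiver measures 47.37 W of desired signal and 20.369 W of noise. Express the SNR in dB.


SNR in decibels:
SNR = 10 * log10(Ps / Pn)
    = 10 * log10(47.37 / 20.369)
    = 10 * log10(2.3256)
    = 10 * 0.3665
    = 3.67 dB

3.67 dB


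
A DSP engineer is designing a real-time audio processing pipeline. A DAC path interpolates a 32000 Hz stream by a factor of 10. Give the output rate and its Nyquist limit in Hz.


Step 1 — output sample rate after interpolation by L:
fs_out = L * fs_in = 10 * 32000 = 320000 Hz

Step 2 — Nyquist frequency of the output stream:
f_Nyq = fs_out / 2 = 320000 / 2 = 160000.0 Hz

fs_out = 320000 Hz; f_Nyquist = 160000.0 Hz


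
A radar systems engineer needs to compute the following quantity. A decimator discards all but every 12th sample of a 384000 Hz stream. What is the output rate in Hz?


Decimation reduces the sample rate:
fs_out = fs_in / M
       = 384000 / 12
       = 32000.0 Hz

32000.0 Hz


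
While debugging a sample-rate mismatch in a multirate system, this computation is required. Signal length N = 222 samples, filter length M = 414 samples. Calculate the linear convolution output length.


Linear convolution output length:
L = N + M - 1
  = 222 + 414 - 1
  = 635 samples

635


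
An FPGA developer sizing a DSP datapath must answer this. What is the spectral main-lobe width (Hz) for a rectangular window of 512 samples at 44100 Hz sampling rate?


Main lobe width for a rectangular window:
Width = 2 * fs / N
      = 2 * 44100 / 512
      = 88200 / 512
      = 172.266 Hz

172.266 Hz


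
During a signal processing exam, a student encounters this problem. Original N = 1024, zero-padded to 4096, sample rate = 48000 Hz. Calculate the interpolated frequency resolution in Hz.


Frequency resolution after zero-padding:
N_padded = 1024 * 4 = 4096
df = fs / N_padded
   = 48000 / 4096
   = 11.7188 Hz

11.7188 Hz


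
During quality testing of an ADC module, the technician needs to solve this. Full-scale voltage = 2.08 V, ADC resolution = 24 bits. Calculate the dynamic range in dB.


Dynamic range from full-scale to LSB:
V_min = V_max / 2^bits = 2.08 / 2^24
DR = 20 * log10(V_max / V_min)
   = 20 * log10(2^24)
   = 20 * 24 * log10(2)
   = 144.49 dB

144.49 dB


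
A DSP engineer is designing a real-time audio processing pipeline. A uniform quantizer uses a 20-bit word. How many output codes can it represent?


Number of quantization levels = 2^N
= 2^20
= 1048576

1048576


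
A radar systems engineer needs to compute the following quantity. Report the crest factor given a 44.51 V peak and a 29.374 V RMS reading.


Crest factor is the ratio of peak to RMS:
CF = V_peak / V_rms
   = 44.51 / 29.374
   = 1.5153

1.5153


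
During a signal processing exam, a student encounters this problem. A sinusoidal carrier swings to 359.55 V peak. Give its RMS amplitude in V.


RMS voltage for a sinusoidal waveform:
V_rms = V_peak / sqrt(2)
      = 359.55 / 1.414214
      = 254.24 V

254.24 V


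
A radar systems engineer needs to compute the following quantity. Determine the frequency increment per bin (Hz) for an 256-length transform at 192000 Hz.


DFT frequency resolution:
df = fs / N
   = 192000 / 256
   = 750.0 Hz

750.0 Hz


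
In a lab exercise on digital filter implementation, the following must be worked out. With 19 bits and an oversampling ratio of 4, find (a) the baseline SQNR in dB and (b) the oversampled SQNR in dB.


Step 1 — baseline SQNR at Nyquist:
SQNR_base = 6.02*N + 1.76
          = 6.02*19 + 1.76
          = 116.14 dB

Step 2 — oversampling processing gain:
G = 10*log10(OSR) = 10*log10(4) = 6.02 dB

Step 3 — total:
SQNR_total = 116.14 + 6.02 = 122.16 dB

Base SQNR = 116.14 dB; oversampled SQNR = 122.16 dB


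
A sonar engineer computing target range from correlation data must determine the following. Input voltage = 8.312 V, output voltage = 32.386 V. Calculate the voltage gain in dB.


Voltage gain in dB:
G = 20 * log10(Vout / Vin)
  = 20 * log10(32.386 / 8.312)
  = 20 * log10(3.896295)
  = 20 * 0.590652
  = 11.81 dB

11.81 dB


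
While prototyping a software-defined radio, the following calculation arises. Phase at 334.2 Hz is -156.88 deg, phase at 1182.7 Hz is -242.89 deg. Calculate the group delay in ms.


Group delay from phase difference:
tau = -d(phi)/d(omega)
d(phi) = -86.01 deg = -1.501158 rad
d(omega) = 2*pi*(1182.7 - 334.2) = 5331.2827 rad/s
tau = -(-1.501158) / 5331.2827
    = 0.2816 ms

0.2816 ms


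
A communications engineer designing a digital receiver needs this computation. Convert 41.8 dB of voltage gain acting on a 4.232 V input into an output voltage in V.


Output voltage from dB gain:
V_out = V_in * 10^(gain_dB / 20)
      = 4.232 * 10^(41.8 / 20)
      = 4.232 * 123.026877
      = 520.6497 V

520.6497 V


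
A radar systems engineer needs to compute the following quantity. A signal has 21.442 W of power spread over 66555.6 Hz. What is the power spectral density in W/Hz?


Power spectral density:
PSD = P / BW
    = 21.442 / 66555.6
    = 0.00032217 W/Hz

0.00032217 W/Hz


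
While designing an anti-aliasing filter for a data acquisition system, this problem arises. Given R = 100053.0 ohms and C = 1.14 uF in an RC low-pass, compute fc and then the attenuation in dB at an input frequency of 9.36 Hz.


Step 1 — cutoff frequency:
fc = 1 / (2*pi*R*C)
C = 1.14 uF = 1.14e-06 F
fc = 1 / (2*pi*100053.0*1.14e-06)
   = 1.39536 Hz

Step 2 — magnitude at f = 9.36 Hz:
|H(f)| = 1 / sqrt(1 + (f/fc)^2)
f/fc = 9.36 / 1.39536 = 6.707946
|H| = 1 / sqrt(1 + 44.99654) = 0.1474475
|H|_dB = 20*log10(0.1474475) = -16.63 dB

fc = 1.39536 Hz; |H(9.36 Hz)| = -16.63 dB


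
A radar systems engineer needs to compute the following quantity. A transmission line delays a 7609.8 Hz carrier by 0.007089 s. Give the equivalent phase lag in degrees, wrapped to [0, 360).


Phase shift from frequency and time delay:
phi = 360 * f * t_delay
    = 360 * 7609.8 * 0.007089
    = 19420.51 degrees
    mod 360 = 340.51 degrees

340.51 degrees


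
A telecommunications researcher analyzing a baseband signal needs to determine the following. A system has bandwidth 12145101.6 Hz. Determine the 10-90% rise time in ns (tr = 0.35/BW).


Rise time from bandwidth relationship:
tr = 0.35 / BW
   = 0.35 / 12145101.6
   = 2.881820272e-08 s
   = 28.8182 ns

28.8182 ns


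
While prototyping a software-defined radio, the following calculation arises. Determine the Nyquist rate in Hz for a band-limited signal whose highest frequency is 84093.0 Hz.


The Nyquist rate is twice the maximum frequency component.
fs_min = 2 * fmax
      = 2 * 84093.0
      = 168186.0 Hz

168186.0


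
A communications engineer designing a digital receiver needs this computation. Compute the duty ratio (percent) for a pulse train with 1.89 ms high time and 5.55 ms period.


Duty cycle as a percentage:
DC = (t_on / T) * 100
   = (1.89 / 5.55) * 100
   = 0.340541 * 100
   = 34.05 %

34.05 %


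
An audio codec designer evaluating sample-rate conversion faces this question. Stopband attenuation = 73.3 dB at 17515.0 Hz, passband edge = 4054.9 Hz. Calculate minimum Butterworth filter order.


Butterworth filter order formula:
n = log10(10^(A/10) - 1) / (2 * log10(f_stop/f_pass))
10^(73.3/10) - 1 = 21379619.895
f_stop/f_pass = 17515.0 / 4054.9 = 4.3195
n = 5.7677 -> ceil = 6

6


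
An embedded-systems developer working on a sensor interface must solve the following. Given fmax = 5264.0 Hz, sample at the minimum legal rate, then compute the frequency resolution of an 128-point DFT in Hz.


Step 1 — Nyquist sampling rate:
fs = 2 * fmax = 2 * 5264.0 = 10528.0 Hz

Step 2 — DFT bin spacing:
df = fs / N = 10528.0 / 128 = 82.25 Hz

82.25 Hz


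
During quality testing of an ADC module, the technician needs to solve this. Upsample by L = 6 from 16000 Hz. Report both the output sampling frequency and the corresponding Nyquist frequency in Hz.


Step 1 — output sample rate after interpolation by L:
fs_out = L * fs_in = 6 * 16000 = 96000 Hz

Step 2 — Nyquist frequency of the output stream:
f_Nyq = fs_out / 2 = 96000 / 2 = 48000.0 Hz

fs_out = 96000 Hz; f_Nyquist = 48000.0 Hz


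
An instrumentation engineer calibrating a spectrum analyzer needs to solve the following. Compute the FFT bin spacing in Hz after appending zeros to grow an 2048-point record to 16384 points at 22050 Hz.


Frequency resolution after zero-padding:
N_padded = 2048 * 8 = 16384
df = fs / N_padded
   = 22050 / 16384
   = 1.3458 Hz

1.3458 Hz


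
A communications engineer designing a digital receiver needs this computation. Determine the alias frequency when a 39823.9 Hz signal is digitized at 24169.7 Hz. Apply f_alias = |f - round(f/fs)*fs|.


Compute the nearest integer multiple of fs to the signal:
n = round(39823.9 / 24169.7) = 2
f_alias = |39823.9 - 2 * 24169.7|
        = |39823.9 - 48339.4|
        = 8515.5 Hz

8515.5


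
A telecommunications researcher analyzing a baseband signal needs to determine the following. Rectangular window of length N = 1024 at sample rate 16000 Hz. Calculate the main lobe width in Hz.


Main lobe width for a rectangular window:
Width = 2 * fs / N
      = 2 * 16000 / 1024
      = 32000 / 1024
      = 31.25 Hz

31.25 Hz


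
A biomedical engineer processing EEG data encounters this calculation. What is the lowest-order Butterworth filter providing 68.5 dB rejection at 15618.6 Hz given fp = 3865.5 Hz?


Butterworth filter order formula:
n = log10(10^(A/10) - 1) / (2 * log10(f_stop/f_pass))
10^(68.5/10) - 1 = 7079456.8438
f_stop/f_pass = 15618.6 / 3865.5 = 4.0405
n = 5.6477 -> ceil = 6

6


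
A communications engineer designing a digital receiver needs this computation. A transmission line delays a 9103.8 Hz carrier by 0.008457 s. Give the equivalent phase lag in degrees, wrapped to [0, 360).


Phase shift from frequency and time delay:
phi = 360 * f * t_delay
    = 360 * 9103.8 * 0.008457
    = 27716.7 degrees
    mod 360 = 356.7 degrees

356.7 degrees


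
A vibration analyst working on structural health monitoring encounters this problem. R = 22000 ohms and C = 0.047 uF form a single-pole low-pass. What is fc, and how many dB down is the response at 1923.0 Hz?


Step 1 — cutoff frequency:
fc = 1 / (2*pi*R*C)
C = 0.047 uF = 4.7e-08 F
fc = 1 / (2*pi*22000*4.7e-08)
   = 153.922 Hz

Step 2 — magnitude at f = 1923.0 Hz:
|H(f)| = 1 / sqrt(1 + (f/fc)^2)
f/fc = 1923.0 / 153.922 = 12.493341
|H| = 1 / sqrt(1 + 156.083569) = 0.0797875
|H|_dB = 20*log10(0.0797875) = -21.96 dB

fc = 153.922 Hz; |H(1923.0 Hz)| = -21.96 dB


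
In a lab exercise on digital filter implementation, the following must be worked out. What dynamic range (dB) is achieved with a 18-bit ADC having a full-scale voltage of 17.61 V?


Dynamic range from full-scale to LSB:
V_min = V_max / 2^bits = 17.61 / 2^18
DR = 20 * log10(V_max / V_min)
   = 20 * log10(2^18)
   = 20 * 18 * log10(2)
   = 108.37 dB

108.37 dB


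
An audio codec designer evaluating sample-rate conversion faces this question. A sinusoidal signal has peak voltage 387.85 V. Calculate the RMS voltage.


RMS voltage for a sinusoidal waveform:
V_rms = V_peak / sqrt(2)
      = 387.85 / 1.414214
      = 274.251 V

274.251 V


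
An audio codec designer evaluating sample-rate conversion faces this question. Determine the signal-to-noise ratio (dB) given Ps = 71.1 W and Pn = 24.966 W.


SNR in decibels:
SNR = 10 * log10(Ps / Pn)
    = 10 * log10(71.1 / 24.966)
    = 10 * log10(2.8479)
    = 10 * 0.4545
    = 4.55 dB

4.55 dB


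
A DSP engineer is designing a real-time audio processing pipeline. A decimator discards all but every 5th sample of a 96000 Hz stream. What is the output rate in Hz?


Decimation reduces the sample rate:
fs_out = fs_in / M
       = 96000 / 5
       = 19200.0 Hz

19200.0 Hz


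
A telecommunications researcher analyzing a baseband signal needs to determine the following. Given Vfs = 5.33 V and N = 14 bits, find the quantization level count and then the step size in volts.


Step 1 — number of quantization levels:
L = 2^N = 2^14 = 16384

Step 2 — LSB step size:
delta = Vfs / L
      = 5.33 / 16384
      = 0.00032532 V

Levels = 16384; step size = 0.00032532 V


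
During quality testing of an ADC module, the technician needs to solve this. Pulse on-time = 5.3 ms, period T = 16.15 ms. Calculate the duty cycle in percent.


Duty cycle as a percentage:
DC = (t_on / T) * 100
   = (5.3 / 16.15) * 100
   = 0.328173 * 100
   = 32.82 %

32.82 %


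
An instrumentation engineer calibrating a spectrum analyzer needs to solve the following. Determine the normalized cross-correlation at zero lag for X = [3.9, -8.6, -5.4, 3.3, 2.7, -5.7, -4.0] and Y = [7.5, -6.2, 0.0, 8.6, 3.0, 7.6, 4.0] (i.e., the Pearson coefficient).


Pearson correlation coefficient (population):
r = cov(X,Y) / (std(X) * std(Y))
Mean X = -1.9714, Mean Y = 3.5
Cov(X,Y) = 15.432857
Std(X) = 4.747846, Std(Y) = 4.864742
r = 0.6682

0.6682


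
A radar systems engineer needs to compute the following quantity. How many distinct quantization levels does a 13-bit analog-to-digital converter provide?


Number of quantization levels = 2^N
= 2^13
= 8192

8192


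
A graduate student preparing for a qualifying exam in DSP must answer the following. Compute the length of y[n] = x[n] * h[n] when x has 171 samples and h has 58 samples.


Linear convolution output length:
L = N + M - 1
  = 171 + 58 - 1
  = 228 samples

228


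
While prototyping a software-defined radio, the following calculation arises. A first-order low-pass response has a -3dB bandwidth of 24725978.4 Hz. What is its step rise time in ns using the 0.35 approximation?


Rise time from bandwidth relationship:
tr = 0.35 / BW
   = 0.35 / 24725978.4
   = 1.41551527e-08 s
   = 14.1552 ns

14.1552 ns


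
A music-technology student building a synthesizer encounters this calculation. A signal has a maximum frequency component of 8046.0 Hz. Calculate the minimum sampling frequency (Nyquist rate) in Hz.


The Nyquist rate is twice the maximum frequency component.
fs_min = 2 * fmax
      = 2 * 8046.0
      = 16092.0 Hz

16092.0


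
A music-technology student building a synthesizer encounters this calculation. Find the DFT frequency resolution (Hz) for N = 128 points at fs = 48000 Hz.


DFT frequency resolution:
df = fs / N
   = 48000 / 128
   = 375.0 Hz

375.0 Hz


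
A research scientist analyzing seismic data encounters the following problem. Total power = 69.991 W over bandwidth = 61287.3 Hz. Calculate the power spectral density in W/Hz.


Power spectral density:
PSD = P / BW
    = 69.991 / 61287.3
    = 0.00114201 W/Hz

0.00114201 W/Hz


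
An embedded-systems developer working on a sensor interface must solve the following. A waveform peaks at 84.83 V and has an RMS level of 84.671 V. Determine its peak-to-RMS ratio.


Crest factor is the ratio of peak to RMS:
CF = V_peak / V_rms
   = 84.83 / 84.671
   = 1.0019

1.0019


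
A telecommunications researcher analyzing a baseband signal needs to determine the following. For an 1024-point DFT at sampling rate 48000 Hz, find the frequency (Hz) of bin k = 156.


Frequency of DFT bin k:
f_k = k * fs / N
    = 156 * 48000 / 1024
    = 7488000 / 1024
    = 7312.5 Hz

7312.5 Hz


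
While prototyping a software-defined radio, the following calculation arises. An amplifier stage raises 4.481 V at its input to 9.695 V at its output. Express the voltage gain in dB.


Voltage gain in dB:
G = 20 * log10(Vout / Vin)
  = 20 * log10(9.695 / 4.481)
  = 20 * log10(2.16358)
  = 20 * 0.335173
  = 6.7 dB

6.7 dB


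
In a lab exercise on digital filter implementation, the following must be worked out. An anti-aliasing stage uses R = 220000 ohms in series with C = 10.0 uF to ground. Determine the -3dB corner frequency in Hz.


Cutoff frequency of a first-order RC filter:
fc = 1 / (2 * pi * R * C)
C = 10.0 uF = 1e-05 F
fc = 1 / (2 * pi * 220000 * 1e-05)
   = 1 / 13.823007675795
   = 0.072343 Hz

0.072343 Hz


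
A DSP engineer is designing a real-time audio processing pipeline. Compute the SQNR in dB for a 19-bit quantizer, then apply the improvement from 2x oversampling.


Step 1 — baseline SQNR at Nyquist:
SQNR_base = 6.02*N + 1.76
          = 6.02*19 + 1.76
          = 116.14 dB

Step 2 — oversampling processing gain:
G = 10*log10(OSR) = 10*log10(2) = 3.01 dB

Step 3 — total:
SQNR_total = 116.14 + 3.01 = 119.15 dB

Base SQNR = 116.14 dB; oversampled SQNR = 119.15 dB


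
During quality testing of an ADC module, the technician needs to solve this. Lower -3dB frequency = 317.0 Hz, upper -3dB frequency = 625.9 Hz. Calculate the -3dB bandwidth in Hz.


Bandwidth is the difference of -3dB frequencies:
BW = f_high - f_low
   = 625.9 - 317.0
   = 308.9 Hz

308.9 Hz


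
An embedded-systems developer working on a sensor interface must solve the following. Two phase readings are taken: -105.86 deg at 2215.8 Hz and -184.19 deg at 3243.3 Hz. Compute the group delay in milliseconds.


Group delay from phase difference:
tau = -d(phi)/d(omega)
d(phi) = -78.33 deg = -1.367116 rad
d(omega) = 2*pi*(3243.3 - 2215.8) = 6455.9729 rad/s
tau = -(-1.367116) / 6455.9729
    = 0.2118 ms

0.2118 ms


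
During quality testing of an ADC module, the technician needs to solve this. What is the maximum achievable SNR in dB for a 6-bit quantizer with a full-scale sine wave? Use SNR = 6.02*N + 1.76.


Theoretical SNR for a full-scale sinusoid:
SNR = 6.02 * N + 1.76
    = 6.02 * 6 + 1.76
    = 36.12 + 1.76
    = 37.88 dB

37.88 dB


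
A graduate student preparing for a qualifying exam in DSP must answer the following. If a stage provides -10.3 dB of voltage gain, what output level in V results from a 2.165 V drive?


Output voltage from dB gain:
V_out = V_in * 10^(gain_dB / 20)
      = 2.165 * 10^(-10.3 / 20)
      = 2.165 * 0.305492
      = 0.6614 V

0.6614 V


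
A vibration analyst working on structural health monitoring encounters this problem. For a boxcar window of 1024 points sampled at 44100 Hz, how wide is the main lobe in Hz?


Main lobe width for a rectangular window:
Width = 2 * fs / N
      = 2 * 44100 / 1024
      = 88200 / 1024
      = 86.133 Hz

86.133 Hz


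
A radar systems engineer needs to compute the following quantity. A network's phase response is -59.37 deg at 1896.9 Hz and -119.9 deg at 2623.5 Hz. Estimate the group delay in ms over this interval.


Group delay from phase difference:
tau = -d(phi)/d(omega)
d(phi) = -60.53 deg = -1.056448 rad
d(omega) = 2*pi*(2623.5 - 1896.9) = 4565.3624 rad/s
tau = -(-1.056448) / 4565.3624
    = 0.2314 ms

0.2314 ms


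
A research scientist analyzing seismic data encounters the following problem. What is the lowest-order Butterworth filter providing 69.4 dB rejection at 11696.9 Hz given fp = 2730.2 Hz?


Butterworth filter order formula:
n = log10(10^(A/10) - 1) / (2 * log10(f_stop/f_pass))
10^(69.4/10) - 1 = 8709634.8996
f_stop/f_pass = 11696.9 / 2730.2 = 4.2843
n = 5.4916 -> ceil = 6

6


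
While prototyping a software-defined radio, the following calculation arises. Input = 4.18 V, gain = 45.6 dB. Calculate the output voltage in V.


Output voltage from dB gain:
V_out = V_in * 10^(gain_dB / 20)
      = 4.18 * 10^(45.6 / 20)
      = 4.18 * 190.546072
      = 796.4826 V

796.4826 V


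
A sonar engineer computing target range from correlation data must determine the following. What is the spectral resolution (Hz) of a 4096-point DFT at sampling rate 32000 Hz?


DFT frequency resolution:
df = fs / N
   = 32000 / 4096
   = 7.8125 Hz

7.8125 Hz


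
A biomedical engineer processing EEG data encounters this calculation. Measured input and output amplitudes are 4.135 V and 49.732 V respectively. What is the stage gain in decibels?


Voltage gain in dB:
G = 20 * log10(Vout / Vin)
  = 20 * log10(49.732 / 4.135)
  = 20 * log10(12.027086)
  = 20 * 1.08016
  = 21.6 dB

21.6 dB


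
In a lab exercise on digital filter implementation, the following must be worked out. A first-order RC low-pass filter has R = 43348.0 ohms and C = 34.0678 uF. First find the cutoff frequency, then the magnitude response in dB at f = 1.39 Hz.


Step 1 — cutoff frequency:
fc = 1 / (2*pi*R*C)
C = 34.0678 uF = 3.40678e-05 F
fc = 1 / (2*pi*43348.0*3.40678e-05)
   = 0.107772 Hz

Step 2 — magnitude at f = 1.39 Hz:
|H(f)| = 1 / sqrt(1 + (f/fc)^2)
f/fc = 1.39 / 0.107772 = 12.897599
|H| = 1 / sqrt(1 + 166.34806) = 0.0773018
|H|_dB = 20*log10(0.0773018) = -22.24 dB

fc = 0.107772 Hz; |H(1.39 Hz)| = -22.24 dB


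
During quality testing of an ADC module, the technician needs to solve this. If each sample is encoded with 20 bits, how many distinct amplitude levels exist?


Number of quantization levels = 2^N
= 2^20
= 1048576

1048576


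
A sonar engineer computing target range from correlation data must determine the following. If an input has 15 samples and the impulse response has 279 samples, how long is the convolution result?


Linear convolution output length:
L = N + M - 1
  = 15 + 279 - 1
  = 293 samples

293


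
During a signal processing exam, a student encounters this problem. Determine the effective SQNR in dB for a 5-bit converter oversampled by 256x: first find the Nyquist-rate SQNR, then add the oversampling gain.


Step 1 — baseline SQNR at Nyquist:
SQNR_base = 6.02*N + 1.76
          = 6.02*5 + 1.76
          = 31.86 dB

Step 2 — oversampling processing gain:
G = 10*log10(OSR) = 10*log10(256) = 24.08 dB

Step 3 — total:
SQNR_total = 31.86 + 24.08 = 55.94 dB

Base SQNR = 31.86 dB; oversampled SQNR = 55.94 dB


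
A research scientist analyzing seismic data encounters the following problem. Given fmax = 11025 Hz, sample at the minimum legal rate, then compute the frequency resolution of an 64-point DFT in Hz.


Step 1 — Nyquist sampling rate:
fs = 2 * fmax = 2 * 11025 = 22050 Hz

Step 2 — DFT bin spacing:
df = fs / N = 22050 / 64 = 344.5312 Hz

344.5312 Hz


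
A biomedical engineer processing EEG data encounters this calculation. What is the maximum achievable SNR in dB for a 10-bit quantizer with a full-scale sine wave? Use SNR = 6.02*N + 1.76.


Theoretical SNR for a full-scale sinusoid:
SNR = 6.02 * N + 1.76
    = 6.02 * 10 + 1.76
    = 60.2 + 1.76
    = 61.96 dB

61.96 dB


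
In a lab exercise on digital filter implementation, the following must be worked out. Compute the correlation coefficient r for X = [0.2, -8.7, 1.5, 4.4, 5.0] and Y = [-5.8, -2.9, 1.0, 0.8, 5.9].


Pearson correlation coefficient (population):
r = cov(X,Y) / (std(X) * std(Y))
Mean X = 0.48, Mean Y = -0.2
Cov(X,Y) = 11.814
Std(X) = 4.92317, Std(Y) = 3.957272
r = 0.6064

0.6064


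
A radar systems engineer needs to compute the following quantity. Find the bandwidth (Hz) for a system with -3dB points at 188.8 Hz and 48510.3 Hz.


Bandwidth is the difference of -3dB frequencies:
BW = f_high - f_low
   = 48510.3 - 188.8
   = 48321.5 Hz

48321.5 Hz


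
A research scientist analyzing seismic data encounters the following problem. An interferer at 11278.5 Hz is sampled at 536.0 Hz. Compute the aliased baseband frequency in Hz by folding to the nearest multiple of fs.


Compute the nearest integer multiple of fs to the signal:
n = round(11278.5 / 536.0) = 21
f_alias = |11278.5 - 21 * 536.0|
        = |11278.5 - 11256.0|
        = 22.5 Hz

22.5


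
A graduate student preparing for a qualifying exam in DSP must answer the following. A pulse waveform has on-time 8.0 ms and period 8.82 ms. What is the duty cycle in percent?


Duty cycle as a percentage:
DC = (t_on / T) * 100
   = (8.0 / 8.82) * 100
   = 0.907029 * 100
   = 90.7 %

90.7 %


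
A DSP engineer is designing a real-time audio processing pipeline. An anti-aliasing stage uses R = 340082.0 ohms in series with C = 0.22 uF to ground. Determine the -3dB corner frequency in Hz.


Cutoff frequency of a first-order RC filter:
fc = 1 / (2 * pi * R * C)
C = 0.22 uF = 2.2e-07 F
fc = 1 / (2 * pi * 340082.0 * 2.2e-07)
   = 1 / 0.47009560963997
   = 2.127227 Hz

2.127227 Hz


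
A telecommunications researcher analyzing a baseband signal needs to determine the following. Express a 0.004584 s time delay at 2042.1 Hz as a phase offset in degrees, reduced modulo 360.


Phase shift from frequency and time delay:
phi = 360 * f * t_delay
    = 360 * 2042.1 * 0.004584
    = 3369.96 degrees
    mod 360 = 129.96 degrees

129.96 degrees


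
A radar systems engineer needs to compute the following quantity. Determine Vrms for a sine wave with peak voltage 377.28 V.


RMS voltage for a sinusoidal waveform:
V_rms = V_peak / sqrt(2)
      = 377.28 / 1.414214
      = 266.777 V

266.777 V


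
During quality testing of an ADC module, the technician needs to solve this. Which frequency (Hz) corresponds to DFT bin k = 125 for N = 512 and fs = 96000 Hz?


Frequency of DFT bin k:
f_k = k * fs / N
    = 125 * 96000 / 512
    = 12000000 / 512
    = 23437.5 Hz

23437.5 Hz


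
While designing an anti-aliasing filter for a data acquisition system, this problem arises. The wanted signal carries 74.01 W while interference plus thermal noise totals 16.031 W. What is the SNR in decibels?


SNR in decibels:
SNR = 10 * log10(Ps / Pn)
    = 10 * log10(74.01 / 16.031)
    = 10 * log10(4.6167)
    = 10 * 0.6643
    = 6.64 dB

6.64 dB


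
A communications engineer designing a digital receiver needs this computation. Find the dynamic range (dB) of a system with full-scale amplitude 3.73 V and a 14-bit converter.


Dynamic range from full-scale to LSB:
V_min = V_max / 2^bits = 3.73 / 2^14
DR = 20 * log10(V_max / V_min)
   = 20 * log10(2^14)
   = 20 * 14 * log10(2)
   = 84.29 dB

84.29 dB


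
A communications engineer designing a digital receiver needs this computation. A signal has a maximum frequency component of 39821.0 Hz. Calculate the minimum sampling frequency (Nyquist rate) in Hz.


The Nyquist rate is twice the maximum frequency component.
fs_min = 2 * fmax
      = 2 * 39821.0
      = 79642.0 Hz

79642.0


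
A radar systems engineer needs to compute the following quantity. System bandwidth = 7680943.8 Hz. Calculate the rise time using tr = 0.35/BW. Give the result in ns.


Rise time from bandwidth relationship:
tr = 0.35 / BW
   = 0.35 / 7680943.8
   = 4.556731687e-08 s
   = 45.5673 ns

45.5673 ns


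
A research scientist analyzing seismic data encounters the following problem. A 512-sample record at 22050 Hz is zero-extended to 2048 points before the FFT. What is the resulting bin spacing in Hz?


Frequency resolution after zero-padding:
N_padded = 512 * 4 = 2048
df = fs / N_padded
   = 22050 / 2048
   = 10.7666 Hz

10.7666 Hz


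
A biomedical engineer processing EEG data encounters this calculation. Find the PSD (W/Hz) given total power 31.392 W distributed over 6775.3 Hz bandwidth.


Power spectral density:
PSD = P / BW
    = 31.392 / 6775.3
    = 0.0046333 W/Hz

0.0046333 W/Hz


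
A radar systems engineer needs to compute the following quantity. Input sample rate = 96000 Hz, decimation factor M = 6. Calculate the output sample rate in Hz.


Decimation reduces the sample rate:
fs_out = fs_in / M
       = 96000 / 6
       = 16000.0 Hz

16000.0 Hz


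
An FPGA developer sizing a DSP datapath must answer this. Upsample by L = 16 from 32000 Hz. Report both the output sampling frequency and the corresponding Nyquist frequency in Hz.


Step 1 — output sample rate after interpolation by L:
fs_out = L * fs_in = 16 * 32000 = 512000 Hz

Step 2 — Nyquist frequency of the output stream:
f_Nyq = fs_out / 2 = 512000 / 2 = 256000.0 Hz

fs_out = 512000 Hz; f_Nyquist = 256000.0 Hz


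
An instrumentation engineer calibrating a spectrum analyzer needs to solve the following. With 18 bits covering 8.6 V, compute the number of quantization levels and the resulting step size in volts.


Step 1 — number of quantization levels:
L = 2^N = 2^18 = 262144

Step 2 — LSB step size:
delta = Vfs / L
      = 8.6 / 262144
      = 3.281e-05 V

Levels = 262144; step size = 3.281e-05 V


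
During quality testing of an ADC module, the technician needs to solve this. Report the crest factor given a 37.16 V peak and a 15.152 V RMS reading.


Crest factor is the ratio of peak to RMS:
CF = V_peak / V_rms
   = 37.16 / 15.152
   = 2.4525

2.4525


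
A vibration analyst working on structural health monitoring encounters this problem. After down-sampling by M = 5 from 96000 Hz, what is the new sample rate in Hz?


Decimation reduces the sample rate:
fs_out = fs_in / M
       = 96000 / 5
       = 19200.0 Hz

19200.0 Hz


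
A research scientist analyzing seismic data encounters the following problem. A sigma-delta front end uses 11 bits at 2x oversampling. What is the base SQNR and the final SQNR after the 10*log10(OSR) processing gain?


Step 1 — baseline SQNR at Nyquist:
SQNR_base = 6.02*N + 1.76
          = 6.02*11 + 1.76
          = 67.98 dB

Step 2 — oversampling processing gain:
G = 10*log10(OSR) = 10*log10(2) = 3.01 dB

Step 3 — total:
SQNR_total = 67.98 + 3.01 = 70.99 dB

Base SQNR = 67.98 dB; oversampled SQNR = 70.99 dB


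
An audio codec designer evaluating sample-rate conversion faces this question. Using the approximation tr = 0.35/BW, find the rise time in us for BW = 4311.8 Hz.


Rise time from bandwidth relationship:
tr = 0.35 / BW
   = 0.35 / 4311.8
   = 8.117259613e-05 s
   = 81.1726 us

81.1726 us


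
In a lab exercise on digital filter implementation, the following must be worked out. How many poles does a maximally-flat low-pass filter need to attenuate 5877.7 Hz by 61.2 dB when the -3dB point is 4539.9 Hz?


Butterworth filter order formula:
n = log10(10^(A/10) - 1) / (2 * log10(f_stop/f_pass))
10^(61.2/10) - 1 = 1318255.7386
f_stop/f_pass = 5877.7 / 4539.9 = 1.2947
n = 27.2822 -> ceil = 28

28


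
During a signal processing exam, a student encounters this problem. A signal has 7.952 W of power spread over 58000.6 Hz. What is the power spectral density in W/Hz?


Power spectral density:
PSD = P / BW
    = 7.952 / 58000.6
    = 0.0001371 W/Hz

0.0001371 W/Hz


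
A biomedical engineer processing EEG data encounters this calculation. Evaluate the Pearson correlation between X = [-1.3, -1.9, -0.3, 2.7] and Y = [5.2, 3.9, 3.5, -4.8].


Pearson correlation coefficient (population):
r = cov(X,Y) / (std(X) * std(Y))
Mean X = -0.2, Mean Y = 1.95
Cov(X,Y) = -6.655
Std(X) = 1.769181, Std(Y) = 3.947468
r = -0.9529

-0.9529


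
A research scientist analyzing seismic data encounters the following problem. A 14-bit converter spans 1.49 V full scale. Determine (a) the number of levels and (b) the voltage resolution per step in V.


Step 1 — number of quantization levels:
L = 2^N = 2^14 = 16384

Step 2 — LSB step size:
delta = Vfs / L
      = 1.49 / 16384
      = 9.094e-05 V

Levels = 16384; step size = 9.094e-05 V


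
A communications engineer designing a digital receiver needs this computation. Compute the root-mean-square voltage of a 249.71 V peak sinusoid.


RMS voltage for a sinusoidal waveform:
V_rms = V_peak / sqrt(2)
      = 249.71 / 1.414214
      = 176.572 V

176.572 V
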